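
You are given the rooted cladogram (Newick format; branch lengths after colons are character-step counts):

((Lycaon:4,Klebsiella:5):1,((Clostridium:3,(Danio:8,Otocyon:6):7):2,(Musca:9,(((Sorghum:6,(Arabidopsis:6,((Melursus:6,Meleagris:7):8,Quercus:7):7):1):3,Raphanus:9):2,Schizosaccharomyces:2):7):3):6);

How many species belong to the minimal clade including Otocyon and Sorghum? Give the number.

The MRCA of Otocyon and Sorghum is the node subtending ((Clostridium,(Danio,Otocyon)),(Musca,(((Sorghum,(Arabidopsis,((Melursus,Meleagris),Quercus))),Raphanus),Schizosaccharomyces))).
That clade contains 11 terminal taxa: Arabidopsis, Clostridium, Danio, Meleagris, Melursus, Musca, Otocyon, Quercus, Raphanus, Schizosaccharomyces, Sorghum.

11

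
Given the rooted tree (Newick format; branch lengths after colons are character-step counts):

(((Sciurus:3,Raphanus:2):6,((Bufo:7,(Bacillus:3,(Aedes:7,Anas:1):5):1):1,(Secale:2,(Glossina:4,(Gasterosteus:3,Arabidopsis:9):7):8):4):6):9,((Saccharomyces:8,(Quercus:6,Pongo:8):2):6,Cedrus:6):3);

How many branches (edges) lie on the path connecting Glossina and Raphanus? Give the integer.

6

The MRCA of Glossina and Raphanus is the node subtending ((Sciurus,Raphanus),((Bufo,(Bacillus,(Aedes,Anas))),(Secale,(Glossina,(Gasterosteus,Arabidopsis))))).
From Glossina up to that node: 4 branches. From Raphanus up to the same node: 2 branches. Total: 4 + 2 = 6.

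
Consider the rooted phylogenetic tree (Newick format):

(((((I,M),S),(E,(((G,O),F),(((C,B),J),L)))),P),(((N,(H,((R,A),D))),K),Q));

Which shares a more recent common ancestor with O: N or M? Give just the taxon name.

M

The MRCA of O and M subtends (((I,M),S),(E,(((G,O),F),(((C,B),J),L)))) (11 taxa).
The MRCA of O and N is the root, subtending the entire tree (19 taxa).
The first is nested inside the second, so O shares a more recent common ancestor with M.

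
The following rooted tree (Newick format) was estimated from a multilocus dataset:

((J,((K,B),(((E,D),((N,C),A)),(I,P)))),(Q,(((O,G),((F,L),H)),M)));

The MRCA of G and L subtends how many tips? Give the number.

5

The MRCA of G and L is the node subtending ((O,G),((F,L),H)).
That clade contains 5 terminal taxa: F, G, H, L, O.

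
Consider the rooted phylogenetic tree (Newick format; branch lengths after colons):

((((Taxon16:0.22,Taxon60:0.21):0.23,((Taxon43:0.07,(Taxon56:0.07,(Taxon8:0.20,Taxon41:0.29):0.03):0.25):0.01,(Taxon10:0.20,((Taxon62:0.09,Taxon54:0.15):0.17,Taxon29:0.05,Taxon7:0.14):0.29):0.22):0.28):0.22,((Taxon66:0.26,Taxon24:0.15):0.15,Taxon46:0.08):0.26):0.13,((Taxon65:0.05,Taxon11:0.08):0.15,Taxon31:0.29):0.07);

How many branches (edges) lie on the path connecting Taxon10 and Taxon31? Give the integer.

The MRCA of Taxon10 and Taxon31 is the root of the tree.
From Taxon10 up to that node: 5 branches. From Taxon31 up to the same node: 2 branches. Total: 5 + 2 = 7.

7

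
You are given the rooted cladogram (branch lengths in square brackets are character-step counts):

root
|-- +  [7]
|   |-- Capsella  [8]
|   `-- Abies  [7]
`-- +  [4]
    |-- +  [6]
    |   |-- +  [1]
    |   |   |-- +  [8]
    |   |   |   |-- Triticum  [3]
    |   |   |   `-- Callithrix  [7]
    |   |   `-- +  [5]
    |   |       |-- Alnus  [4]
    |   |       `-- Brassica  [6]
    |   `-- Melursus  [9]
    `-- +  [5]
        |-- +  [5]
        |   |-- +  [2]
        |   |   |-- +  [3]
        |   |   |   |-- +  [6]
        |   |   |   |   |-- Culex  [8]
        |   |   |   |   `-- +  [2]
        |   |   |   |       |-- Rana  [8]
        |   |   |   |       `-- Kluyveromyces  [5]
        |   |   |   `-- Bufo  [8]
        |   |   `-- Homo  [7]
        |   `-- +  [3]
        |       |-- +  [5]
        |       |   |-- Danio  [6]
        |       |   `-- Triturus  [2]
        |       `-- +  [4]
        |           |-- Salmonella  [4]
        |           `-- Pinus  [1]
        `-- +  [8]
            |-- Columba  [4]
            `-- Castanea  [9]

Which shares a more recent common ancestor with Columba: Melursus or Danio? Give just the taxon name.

The MRCA of Columba and Danio subtends (((((Culex,(Rana,Kluyveromyces)),Bufo),Homo),((Danio,Triturus),(Salmonella,Pinus))),(Columba,Castanea)) (11 taxa).
The MRCA of Columba and Melursus subtends ((((Triticum,Callithrix),(Alnus,Brassica)),Melursus),(((((Culex,(Rana,Kluyveromyces)),Bufo),Homo),((Danio,Triturus),(Salmonella,Pinus))),(Columba,Castanea))) (16 taxa).
The first is nested inside the second, so Columba shares a more recent common ancestor with Danio.

Danio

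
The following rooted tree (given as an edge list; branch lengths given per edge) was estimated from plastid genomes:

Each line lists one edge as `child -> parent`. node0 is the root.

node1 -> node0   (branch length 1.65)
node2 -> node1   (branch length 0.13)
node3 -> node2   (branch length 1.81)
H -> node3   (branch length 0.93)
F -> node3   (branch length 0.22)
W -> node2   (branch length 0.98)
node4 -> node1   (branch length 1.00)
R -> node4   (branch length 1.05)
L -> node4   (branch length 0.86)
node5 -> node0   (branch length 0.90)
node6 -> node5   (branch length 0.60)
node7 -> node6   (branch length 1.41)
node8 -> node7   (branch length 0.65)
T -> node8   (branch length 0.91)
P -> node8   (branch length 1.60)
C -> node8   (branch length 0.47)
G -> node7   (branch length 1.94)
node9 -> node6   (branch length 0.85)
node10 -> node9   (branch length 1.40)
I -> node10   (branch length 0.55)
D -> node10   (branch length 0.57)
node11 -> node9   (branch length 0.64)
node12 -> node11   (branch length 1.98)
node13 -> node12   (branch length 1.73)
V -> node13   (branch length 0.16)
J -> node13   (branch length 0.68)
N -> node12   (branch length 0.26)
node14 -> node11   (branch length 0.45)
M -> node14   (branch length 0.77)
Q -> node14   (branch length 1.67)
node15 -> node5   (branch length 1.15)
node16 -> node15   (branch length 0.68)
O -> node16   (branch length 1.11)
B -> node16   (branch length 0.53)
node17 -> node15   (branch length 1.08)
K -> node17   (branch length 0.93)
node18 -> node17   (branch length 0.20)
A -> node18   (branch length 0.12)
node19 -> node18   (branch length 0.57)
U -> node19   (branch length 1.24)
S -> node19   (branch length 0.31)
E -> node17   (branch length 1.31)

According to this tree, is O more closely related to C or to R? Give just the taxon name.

The MRCA of O and C subtends ((((T,P,C),G),((I,D),(((V,J),N),(M,Q)))),((O,B),(K,(A,(U,S)),E))) (18 taxa).
The MRCA of O and R is the root, subtending the entire tree (23 taxa).
The first is nested inside the second, so O shares a more recent common ancestor with C.

C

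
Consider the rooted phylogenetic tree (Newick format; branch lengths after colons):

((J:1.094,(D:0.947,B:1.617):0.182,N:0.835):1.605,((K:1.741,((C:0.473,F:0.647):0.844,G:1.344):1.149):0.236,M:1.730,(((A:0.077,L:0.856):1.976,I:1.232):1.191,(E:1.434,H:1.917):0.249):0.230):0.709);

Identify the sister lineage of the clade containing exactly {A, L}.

I

The clade containing exactly {A, L} attaches to the tree at the node subtending ((A,L),I).
The other lineage descending from that same node — the sister group — is the single tip I.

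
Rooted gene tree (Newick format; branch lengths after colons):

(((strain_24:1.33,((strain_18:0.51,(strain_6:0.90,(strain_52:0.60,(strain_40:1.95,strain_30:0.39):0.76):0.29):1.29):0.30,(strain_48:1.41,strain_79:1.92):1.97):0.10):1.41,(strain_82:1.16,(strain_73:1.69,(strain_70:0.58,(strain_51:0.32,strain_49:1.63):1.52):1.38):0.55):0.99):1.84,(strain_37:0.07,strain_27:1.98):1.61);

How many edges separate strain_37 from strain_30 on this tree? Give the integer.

10

The MRCA of strain_37 and strain_30 is the root of the tree.
From strain_37 up to that node: 2 branches. From strain_30 up to the same node: 8 branches. Total: 2 + 8 = 10.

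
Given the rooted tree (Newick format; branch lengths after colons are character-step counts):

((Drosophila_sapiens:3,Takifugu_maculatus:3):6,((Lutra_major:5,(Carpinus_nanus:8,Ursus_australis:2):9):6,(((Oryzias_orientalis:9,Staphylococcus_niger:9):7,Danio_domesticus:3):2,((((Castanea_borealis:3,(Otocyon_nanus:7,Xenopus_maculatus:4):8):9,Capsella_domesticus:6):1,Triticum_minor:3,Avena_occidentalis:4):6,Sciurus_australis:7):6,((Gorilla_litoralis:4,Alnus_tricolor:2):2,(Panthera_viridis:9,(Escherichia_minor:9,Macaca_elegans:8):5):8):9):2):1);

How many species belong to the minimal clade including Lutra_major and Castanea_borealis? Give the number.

The MRCA of Lutra_major and Castanea_borealis is the node subtending ((Lutra_major,(Carpinus_nanus,Ursus_australis)),(((Oryzias_orientalis,Staphylococcus_niger),Danio_domesticus),((((Castanea_borealis,(Otocyon_nanus,Xenopus_maculatus)),Capsella_domesticus),Triticum_minor,Avena_occidentalis),Sciurus_australis),((Gorilla_litoralis,Alnus_tricolor),(Panthera_viridis,(Escherichia_minor,Macaca_elegans))))).
That clade contains 18 terminal taxa: Alnus_tricolor, Avena_occidentalis, Capsella_domesticus, Carpinus_nanus, Castanea_borealis, Danio_domesticus, Escherichia_minor, Gorilla_litoralis, Lutra_major, Macaca_elegans, Oryzias_orientalis, Otocyon_nanus, Panthera_viridis, Sciurus_australis, Staphylococcus_niger, Triticum_minor, Ursus_australis, Xenopus_maculatus.

18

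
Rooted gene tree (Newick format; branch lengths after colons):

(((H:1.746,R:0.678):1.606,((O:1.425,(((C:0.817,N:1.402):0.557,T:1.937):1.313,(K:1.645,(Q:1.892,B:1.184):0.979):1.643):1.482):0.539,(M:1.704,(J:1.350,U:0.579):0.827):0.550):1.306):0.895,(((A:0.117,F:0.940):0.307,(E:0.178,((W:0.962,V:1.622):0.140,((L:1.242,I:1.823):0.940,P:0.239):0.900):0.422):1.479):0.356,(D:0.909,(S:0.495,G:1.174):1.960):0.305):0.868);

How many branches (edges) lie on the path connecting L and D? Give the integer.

8

The MRCA of L and D is the node subtending (((A,F),(E,((W,V),((L,I),P)))),(D,(S,G))).
From L up to that node: 6 branches. From D up to the same node: 2 branches. Total: 6 + 2 = 8.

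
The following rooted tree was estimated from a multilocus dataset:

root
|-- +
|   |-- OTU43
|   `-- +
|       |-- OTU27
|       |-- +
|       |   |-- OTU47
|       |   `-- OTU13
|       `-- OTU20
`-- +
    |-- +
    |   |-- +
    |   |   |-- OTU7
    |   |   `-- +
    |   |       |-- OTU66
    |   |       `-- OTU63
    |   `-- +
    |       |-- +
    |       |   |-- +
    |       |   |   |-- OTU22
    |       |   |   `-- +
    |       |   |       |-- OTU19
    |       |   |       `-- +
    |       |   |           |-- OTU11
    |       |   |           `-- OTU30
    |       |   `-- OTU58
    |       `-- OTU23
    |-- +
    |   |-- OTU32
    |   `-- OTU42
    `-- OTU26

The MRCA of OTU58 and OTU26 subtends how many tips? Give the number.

12

The MRCA of OTU58 and OTU26 is the node subtending (((OTU7,(OTU66,OTU63)),(((OTU22,(OTU19,(OTU11,OTU30))),OTU58),OTU23)),(OTU32,OTU42),OTU26).
That clade contains 12 terminal taxa: OTU11, OTU19, OTU22, OTU23, OTU26, OTU30, OTU32, OTU42, OTU58, OTU63, OTU66, OTU7.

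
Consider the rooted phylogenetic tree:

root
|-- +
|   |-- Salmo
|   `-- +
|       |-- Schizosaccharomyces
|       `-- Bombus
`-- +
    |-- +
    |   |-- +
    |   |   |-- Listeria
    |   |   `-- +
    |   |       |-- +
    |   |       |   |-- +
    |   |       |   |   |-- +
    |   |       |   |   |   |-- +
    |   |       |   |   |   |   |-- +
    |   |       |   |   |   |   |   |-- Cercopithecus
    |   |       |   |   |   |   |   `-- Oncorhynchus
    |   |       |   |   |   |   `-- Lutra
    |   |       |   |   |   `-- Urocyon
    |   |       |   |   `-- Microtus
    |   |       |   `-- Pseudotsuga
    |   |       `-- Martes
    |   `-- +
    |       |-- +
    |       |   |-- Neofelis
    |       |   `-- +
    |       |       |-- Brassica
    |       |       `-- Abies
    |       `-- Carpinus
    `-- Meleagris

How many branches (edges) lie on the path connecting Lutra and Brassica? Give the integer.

The MRCA of Lutra and Brassica is the node subtending ((Listeria,((((((Cercopithecus,Oncorhynchus),Lutra),Urocyon),Microtus),Pseudotsuga),Martes)),((Neofelis,(Brassica,Abies)),Carpinus)).
From Lutra up to that node: 7 branches. From Brassica up to the same node: 4 branches. Total: 7 + 4 = 11.

11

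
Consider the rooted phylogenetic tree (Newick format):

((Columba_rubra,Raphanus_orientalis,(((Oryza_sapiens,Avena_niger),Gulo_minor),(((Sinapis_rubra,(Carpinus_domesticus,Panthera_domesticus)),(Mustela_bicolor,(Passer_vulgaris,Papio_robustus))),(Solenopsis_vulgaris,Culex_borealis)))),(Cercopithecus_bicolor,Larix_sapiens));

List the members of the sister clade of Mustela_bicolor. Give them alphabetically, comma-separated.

Mustela_bicolor attaches to the tree at the node subtending (Mustela_bicolor,(Passer_vulgaris,Papio_robustus)).
The other lineage descending from that same node — the sister group — is (Passer_vulgaris,Papio_robustus); its 2 tips in alphabetical order are the answer.

Papio_robustus, Passer_vulgaris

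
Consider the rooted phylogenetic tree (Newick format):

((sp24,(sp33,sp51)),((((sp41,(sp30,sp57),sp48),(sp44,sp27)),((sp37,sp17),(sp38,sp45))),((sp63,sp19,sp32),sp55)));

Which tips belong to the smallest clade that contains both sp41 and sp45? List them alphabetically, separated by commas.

Tracing sp41: it sits inside (sp41,(sp30,sp57),sp48).
Tracing sp45: it sits inside (sp38,sp45).
The smallest clade enclosing both is (((sp41,(sp30,sp57),sp48),(sp44,sp27)),((sp37,sp17),(sp38,sp45))); the answer is its 10 terminal taxa in alphabetical order.

sp17, sp27, sp30, sp37, sp38, sp41, sp44, sp45, sp48, sp57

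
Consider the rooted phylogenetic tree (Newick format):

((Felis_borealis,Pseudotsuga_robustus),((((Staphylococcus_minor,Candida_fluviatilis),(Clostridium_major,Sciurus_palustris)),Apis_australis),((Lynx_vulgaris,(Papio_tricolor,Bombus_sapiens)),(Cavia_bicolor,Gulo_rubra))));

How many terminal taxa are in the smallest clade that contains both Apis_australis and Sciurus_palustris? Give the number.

The MRCA of Apis_australis and Sciurus_palustris is the node subtending (((Staphylococcus_minor,Candida_fluviatilis),(Clostridium_major,Sciurus_palustris)),Apis_australis).
That clade contains 5 terminal taxa: Apis_australis, Candida_fluviatilis, Clostridium_major, Sciurus_palustris, Staphylococcus_minor.

5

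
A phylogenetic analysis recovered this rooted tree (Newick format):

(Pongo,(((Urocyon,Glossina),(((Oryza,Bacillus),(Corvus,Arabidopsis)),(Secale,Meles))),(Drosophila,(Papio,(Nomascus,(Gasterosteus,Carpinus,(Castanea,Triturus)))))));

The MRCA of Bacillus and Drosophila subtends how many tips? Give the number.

The MRCA of Bacillus and Drosophila is the node subtending (((Urocyon,Glossina),(((Oryza,Bacillus),(Corvus,Arabidopsis)),(Secale,Meles))),(Drosophila,(Papio,(Nomascus,(Gasterosteus,Carpinus,(Castanea,Triturus)))))).
That clade contains 15 terminal taxa: Arabidopsis, Bacillus, Carpinus, Castanea, Corvus, Drosophila, Gasterosteus, Glossina, Meles, Nomascus, Oryza, Papio, Secale, Triturus, Urocyon.

15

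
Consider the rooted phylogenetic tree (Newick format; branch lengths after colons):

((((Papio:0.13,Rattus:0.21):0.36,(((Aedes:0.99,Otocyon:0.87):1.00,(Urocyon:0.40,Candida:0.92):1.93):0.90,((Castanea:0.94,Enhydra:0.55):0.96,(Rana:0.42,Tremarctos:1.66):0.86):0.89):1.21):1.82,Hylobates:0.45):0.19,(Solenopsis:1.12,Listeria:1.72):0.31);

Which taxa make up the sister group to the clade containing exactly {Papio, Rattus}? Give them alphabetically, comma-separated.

Aedes, Candida, Castanea, Enhydra, Otocyon, Rana, Tremarctos, Urocyon

The clade containing exactly {Papio, Rattus} attaches to the tree at the node subtending ((Papio,Rattus),(((Aedes,Otocyon),(Urocyon,Candida)),((Castanea,Enhydra),(Rana,Tremarctos)))).
The other lineage descending from that same node — the sister group — is (((Aedes,Otocyon),(Urocyon,Candida)),((Castanea,Enhydra),(Rana,Tremarctos))); its 8 tips in alphabetical order are the answer.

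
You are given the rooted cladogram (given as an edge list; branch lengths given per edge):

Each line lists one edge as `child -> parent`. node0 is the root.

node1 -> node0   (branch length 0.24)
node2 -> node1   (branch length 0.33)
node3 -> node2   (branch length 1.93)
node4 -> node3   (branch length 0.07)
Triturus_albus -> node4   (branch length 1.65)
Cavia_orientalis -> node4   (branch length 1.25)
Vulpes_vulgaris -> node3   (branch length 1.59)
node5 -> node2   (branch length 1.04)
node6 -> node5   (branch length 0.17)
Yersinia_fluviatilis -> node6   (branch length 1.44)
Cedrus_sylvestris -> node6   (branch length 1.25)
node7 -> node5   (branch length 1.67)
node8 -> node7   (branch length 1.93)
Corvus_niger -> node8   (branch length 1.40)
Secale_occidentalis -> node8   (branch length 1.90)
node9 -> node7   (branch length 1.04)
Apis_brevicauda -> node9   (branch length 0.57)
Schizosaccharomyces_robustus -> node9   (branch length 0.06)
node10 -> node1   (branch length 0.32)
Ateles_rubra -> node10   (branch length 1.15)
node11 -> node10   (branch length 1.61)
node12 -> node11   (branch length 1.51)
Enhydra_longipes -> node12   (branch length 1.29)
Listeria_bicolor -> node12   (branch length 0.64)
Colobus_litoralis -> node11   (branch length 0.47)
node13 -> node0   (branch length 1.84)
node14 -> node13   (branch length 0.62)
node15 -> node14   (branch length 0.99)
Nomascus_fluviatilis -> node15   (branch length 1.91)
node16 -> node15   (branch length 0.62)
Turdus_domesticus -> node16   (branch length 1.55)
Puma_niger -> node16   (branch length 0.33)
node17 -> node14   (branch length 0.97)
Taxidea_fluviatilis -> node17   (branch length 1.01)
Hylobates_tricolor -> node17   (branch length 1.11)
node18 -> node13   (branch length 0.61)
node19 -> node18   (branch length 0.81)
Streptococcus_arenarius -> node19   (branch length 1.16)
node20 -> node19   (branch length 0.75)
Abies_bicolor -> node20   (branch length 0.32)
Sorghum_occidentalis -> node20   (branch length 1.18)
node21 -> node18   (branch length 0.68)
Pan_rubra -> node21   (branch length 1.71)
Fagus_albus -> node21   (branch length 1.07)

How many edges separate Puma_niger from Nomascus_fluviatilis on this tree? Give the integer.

The MRCA of Puma_niger and Nomascus_fluviatilis is the node subtending (Nomascus_fluviatilis,(Turdus_domesticus,Puma_niger)).
From Puma_niger up to that node: 2 branches. From Nomascus_fluviatilis up to the same node: 1 branch. Total: 2 + 1 = 3.

3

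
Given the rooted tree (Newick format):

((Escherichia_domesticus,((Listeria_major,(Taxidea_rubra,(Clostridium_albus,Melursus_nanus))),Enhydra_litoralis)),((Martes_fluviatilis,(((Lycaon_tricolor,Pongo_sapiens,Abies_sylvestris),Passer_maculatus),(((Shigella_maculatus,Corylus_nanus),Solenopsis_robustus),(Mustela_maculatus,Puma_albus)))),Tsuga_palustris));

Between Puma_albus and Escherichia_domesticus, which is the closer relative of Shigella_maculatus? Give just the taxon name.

Puma_albus

The MRCA of Shigella_maculatus and Puma_albus subtends (((Shigella_maculatus,Corylus_nanus),Solenopsis_robustus),(Mustela_maculatus,Puma_albus)) (5 taxa).
The MRCA of Shigella_maculatus and Escherichia_domesticus is the root, subtending the entire tree (17 taxa).
The first is nested inside the second, so Shigella_maculatus shares a more recent common ancestor with Puma_albus.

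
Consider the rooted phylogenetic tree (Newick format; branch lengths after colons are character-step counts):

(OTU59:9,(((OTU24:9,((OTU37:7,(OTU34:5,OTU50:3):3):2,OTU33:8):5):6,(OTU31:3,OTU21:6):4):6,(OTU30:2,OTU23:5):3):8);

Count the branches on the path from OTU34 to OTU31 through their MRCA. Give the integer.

The MRCA of OTU34 and OTU31 is the node subtending ((OTU24,((OTU37,(OTU34,OTU50)),OTU33)),(OTU31,OTU21)).
From OTU34 up to that node: 5 branches. From OTU31 up to the same node: 2 branches. Total: 5 + 2 = 7.

7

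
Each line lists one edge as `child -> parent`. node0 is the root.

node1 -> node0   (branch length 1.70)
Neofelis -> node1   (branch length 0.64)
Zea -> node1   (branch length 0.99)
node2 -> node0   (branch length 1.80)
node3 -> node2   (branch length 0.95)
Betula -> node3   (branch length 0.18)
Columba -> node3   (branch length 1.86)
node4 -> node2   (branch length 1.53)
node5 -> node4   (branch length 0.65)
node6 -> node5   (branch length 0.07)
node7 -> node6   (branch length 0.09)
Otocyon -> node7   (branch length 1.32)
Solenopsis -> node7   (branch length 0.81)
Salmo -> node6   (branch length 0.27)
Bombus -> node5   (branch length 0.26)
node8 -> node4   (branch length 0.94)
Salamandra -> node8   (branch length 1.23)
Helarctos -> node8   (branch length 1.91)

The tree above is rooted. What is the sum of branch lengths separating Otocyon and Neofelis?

7.80

The path runs Otocyon → … → MRCA → … → Neofelis; the MRCA is the root of the tree.
Branch lengths along that path: 1.32 + 0.09 + 0.07 + 0.65 + 1.53 + 1.80 + 1.70 + 0.64 = 7.80.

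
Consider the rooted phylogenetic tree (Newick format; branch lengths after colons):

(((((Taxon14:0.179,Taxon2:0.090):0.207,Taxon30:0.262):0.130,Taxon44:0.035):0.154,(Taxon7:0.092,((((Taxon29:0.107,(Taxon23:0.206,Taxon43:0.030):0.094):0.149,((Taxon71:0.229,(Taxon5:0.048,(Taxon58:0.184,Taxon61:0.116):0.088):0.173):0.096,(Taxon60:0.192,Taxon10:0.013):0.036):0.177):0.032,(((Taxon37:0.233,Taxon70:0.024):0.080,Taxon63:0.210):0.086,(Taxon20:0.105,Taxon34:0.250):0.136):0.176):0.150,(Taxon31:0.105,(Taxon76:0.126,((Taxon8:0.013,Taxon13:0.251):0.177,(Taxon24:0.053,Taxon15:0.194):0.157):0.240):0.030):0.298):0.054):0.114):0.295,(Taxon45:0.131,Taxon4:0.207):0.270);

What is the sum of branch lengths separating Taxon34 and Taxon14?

The path runs Taxon34 → … → MRCA → … → Taxon14; the MRCA is the node subtending ((((Taxon14,Taxon2),Taxon30),Taxon44),(Taxon7,((((Taxon29,(Taxon23,Taxon43)),((Taxon71,(Taxon5,(Taxon58,Taxon61))),(Taxon60,Taxon10))),(((Taxon37,Taxon70),Taxon63),(Taxon20,Taxon34))),(Taxon31,(Taxon76,((Taxon8,Taxon13),(Taxon24,Taxon15))))))).
Branch lengths along that path: 0.250 + 0.136 + 0.176 + 0.150 + 0.054 + 0.114 + 0.154 + 0.130 + 0.207 + 0.179 = 1.550.

1.550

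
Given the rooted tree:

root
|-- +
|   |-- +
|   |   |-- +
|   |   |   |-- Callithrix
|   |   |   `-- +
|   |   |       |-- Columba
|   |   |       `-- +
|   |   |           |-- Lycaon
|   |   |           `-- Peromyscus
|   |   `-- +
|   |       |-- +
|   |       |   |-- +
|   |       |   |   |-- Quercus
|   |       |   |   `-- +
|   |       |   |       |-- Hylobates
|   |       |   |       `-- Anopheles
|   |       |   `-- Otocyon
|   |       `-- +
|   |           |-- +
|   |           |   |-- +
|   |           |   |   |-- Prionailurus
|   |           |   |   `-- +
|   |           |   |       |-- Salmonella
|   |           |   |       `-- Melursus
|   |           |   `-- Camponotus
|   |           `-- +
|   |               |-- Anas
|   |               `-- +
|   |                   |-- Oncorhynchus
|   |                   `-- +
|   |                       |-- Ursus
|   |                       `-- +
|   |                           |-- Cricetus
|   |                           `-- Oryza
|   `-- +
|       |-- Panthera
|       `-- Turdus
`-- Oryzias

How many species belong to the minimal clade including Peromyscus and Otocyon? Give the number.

The MRCA of Peromyscus and Otocyon is the node subtending ((Callithrix,(Columba,(Lycaon,Peromyscus))),(((Quercus,(Hylobates,Anopheles)),Otocyon),(((Prionailurus,(Salmonella,Melursus)),Camponotus),(Anas,(Oncorhynchus,(Ursus,(Cricetus,Oryza))))))).
That clade contains 17 terminal taxa: Anas, Anopheles, Callithrix, Camponotus, Columba, Cricetus, Hylobates, Lycaon, Melursus, Oncorhynchus, Oryza, Otocyon, Peromyscus, Prionailurus, Quercus, Salmonella, Ursus.

17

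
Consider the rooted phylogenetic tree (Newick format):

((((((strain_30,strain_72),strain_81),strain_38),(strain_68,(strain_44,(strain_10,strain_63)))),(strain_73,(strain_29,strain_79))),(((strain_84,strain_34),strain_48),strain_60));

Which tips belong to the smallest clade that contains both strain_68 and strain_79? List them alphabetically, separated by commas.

Tracing strain_68: it sits inside (strain_68,(strain_44,(strain_10,strain_63))).
Tracing strain_79: it sits inside (strain_29,strain_79).
The smallest clade enclosing both is (((((strain_30,strain_72),strain_81),strain_38),(strain_68,(strain_44,(strain_10,strain_63)))),(strain_73,(strain_29,strain_79))); the answer is its 11 terminal taxa in alphabetical order.

strain_10, strain_29, strain_30, strain_38, strain_44, strain_63, strain_68, strain_72, strain_73, strain_79, strain_81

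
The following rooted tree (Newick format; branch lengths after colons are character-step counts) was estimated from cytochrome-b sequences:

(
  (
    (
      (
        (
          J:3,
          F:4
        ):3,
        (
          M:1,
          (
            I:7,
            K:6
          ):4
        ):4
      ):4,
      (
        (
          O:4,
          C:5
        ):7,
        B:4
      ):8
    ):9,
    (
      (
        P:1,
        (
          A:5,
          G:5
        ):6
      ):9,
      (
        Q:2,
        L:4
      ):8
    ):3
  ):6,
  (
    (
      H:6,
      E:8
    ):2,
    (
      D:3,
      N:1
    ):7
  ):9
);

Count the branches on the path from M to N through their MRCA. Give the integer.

The MRCA of M and N is the root of the tree.
From M up to that node: 5 branches. From N up to the same node: 3 branches. Total: 5 + 3 = 8.

8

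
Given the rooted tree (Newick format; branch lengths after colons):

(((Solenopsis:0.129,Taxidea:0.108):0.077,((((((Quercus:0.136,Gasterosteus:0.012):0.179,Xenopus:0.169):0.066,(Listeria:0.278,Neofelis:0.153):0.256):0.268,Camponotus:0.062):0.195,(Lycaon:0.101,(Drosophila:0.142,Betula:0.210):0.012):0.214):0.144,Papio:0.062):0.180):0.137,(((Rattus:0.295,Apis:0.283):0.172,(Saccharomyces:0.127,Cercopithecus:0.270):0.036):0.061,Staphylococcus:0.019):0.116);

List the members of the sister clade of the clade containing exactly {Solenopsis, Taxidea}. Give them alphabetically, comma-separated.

The clade containing exactly {Solenopsis, Taxidea} attaches to the tree at the node subtending ((Solenopsis,Taxidea),((((((Quercus,Gasterosteus),Xenopus),(Listeria,Neofelis)),Camponotus),(Lycaon,(Drosophila,Betula))),Papio)).
The other lineage descending from that same node — the sister group — is ((((((Quercus,Gasterosteus),Xenopus),(Listeria,Neofelis)),Camponotus),(Lycaon,(Drosophila,Betula))),Papio); its 10 tips in alphabetical order are the answer.

Betula, Camponotus, Drosophila, Gasterosteus, Listeria, Lycaon, Neofelis, Papio, Quercus, Xenopus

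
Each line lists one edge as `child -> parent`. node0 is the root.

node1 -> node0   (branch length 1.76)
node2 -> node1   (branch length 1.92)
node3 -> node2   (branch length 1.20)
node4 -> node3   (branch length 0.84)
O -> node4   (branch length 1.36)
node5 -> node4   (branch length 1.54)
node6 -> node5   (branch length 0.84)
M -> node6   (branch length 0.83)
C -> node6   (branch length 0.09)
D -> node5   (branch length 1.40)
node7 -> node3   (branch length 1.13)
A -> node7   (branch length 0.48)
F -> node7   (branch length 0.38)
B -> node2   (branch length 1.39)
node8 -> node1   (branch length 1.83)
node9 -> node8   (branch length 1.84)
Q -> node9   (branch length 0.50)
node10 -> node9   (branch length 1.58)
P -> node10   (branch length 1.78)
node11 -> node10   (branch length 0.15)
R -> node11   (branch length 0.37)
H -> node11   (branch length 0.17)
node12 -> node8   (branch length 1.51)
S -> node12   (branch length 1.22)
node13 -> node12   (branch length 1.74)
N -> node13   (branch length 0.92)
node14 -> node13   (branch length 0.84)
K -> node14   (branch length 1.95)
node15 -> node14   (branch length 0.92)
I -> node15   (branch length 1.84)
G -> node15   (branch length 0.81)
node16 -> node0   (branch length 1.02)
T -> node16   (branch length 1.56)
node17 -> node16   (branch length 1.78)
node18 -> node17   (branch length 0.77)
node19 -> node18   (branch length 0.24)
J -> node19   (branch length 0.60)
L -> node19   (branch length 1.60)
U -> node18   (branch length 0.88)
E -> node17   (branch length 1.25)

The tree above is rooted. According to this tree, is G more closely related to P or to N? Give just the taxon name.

N

The MRCA of G and N subtends (N,(K,(I,G))) (4 taxa).
The MRCA of G and P subtends ((Q,(P,(R,H))),(S,(N,(K,(I,G))))) (9 taxa).
The first is nested inside the second, so G shares a more recent common ancestor with N.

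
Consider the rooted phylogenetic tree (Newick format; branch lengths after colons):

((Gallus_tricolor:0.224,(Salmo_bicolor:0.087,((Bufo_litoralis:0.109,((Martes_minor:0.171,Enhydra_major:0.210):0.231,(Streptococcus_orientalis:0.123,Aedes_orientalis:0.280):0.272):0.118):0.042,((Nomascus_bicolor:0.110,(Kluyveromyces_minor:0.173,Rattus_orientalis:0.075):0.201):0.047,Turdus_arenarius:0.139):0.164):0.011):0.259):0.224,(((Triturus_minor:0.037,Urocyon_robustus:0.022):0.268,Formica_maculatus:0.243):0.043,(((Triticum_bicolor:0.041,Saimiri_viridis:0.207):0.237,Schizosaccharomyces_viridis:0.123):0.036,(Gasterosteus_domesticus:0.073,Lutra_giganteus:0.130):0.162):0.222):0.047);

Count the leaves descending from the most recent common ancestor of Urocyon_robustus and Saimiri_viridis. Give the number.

8

The MRCA of Urocyon_robustus and Saimiri_viridis is the node subtending (((Triturus_minor,Urocyon_robustus),Formica_maculatus),(((Triticum_bicolor,Saimiri_viridis),Schizosaccharomyces_viridis),(Gasterosteus_domesticus,Lutra_giganteus))).
That clade contains 8 terminal taxa: Formica_maculatus, Gasterosteus_domesticus, Lutra_giganteus, Saimiri_viridis, Schizosaccharomyces_viridis, Triticum_bicolor, Triturus_minor, Urocyon_robustus.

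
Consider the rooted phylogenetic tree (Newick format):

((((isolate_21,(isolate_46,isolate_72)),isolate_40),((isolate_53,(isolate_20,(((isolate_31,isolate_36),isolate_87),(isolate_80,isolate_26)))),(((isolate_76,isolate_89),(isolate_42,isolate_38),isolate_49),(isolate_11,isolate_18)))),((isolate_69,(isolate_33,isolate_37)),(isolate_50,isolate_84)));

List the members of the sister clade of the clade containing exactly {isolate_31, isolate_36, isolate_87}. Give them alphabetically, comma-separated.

isolate_26, isolate_80

The clade containing exactly {isolate_31, isolate_36, isolate_87} attaches to the tree at the node subtending (((isolate_31,isolate_36),isolate_87),(isolate_80,isolate_26)).
The other lineage descending from that same node — the sister group — is (isolate_80,isolate_26); its 2 tips in alphabetical order are the answer.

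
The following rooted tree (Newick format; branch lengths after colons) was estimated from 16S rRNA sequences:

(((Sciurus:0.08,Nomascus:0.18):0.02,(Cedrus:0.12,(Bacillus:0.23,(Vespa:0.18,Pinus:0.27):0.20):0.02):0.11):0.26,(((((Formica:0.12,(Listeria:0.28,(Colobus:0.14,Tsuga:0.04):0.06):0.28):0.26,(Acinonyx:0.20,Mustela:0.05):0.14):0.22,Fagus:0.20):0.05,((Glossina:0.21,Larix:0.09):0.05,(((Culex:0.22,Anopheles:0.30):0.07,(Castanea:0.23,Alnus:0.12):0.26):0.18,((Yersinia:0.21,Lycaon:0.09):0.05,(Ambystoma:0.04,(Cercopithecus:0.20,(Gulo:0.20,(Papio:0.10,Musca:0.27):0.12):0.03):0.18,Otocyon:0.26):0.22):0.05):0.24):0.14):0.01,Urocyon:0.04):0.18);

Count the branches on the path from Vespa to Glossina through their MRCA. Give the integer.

10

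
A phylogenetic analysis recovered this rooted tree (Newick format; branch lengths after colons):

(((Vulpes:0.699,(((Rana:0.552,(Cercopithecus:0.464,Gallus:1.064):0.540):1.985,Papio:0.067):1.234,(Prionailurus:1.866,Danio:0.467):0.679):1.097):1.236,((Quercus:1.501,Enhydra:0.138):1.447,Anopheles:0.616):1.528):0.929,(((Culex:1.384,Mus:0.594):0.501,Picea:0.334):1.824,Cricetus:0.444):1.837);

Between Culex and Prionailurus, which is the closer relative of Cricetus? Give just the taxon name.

The MRCA of Cricetus and Culex subtends (((Culex,Mus),Picea),Cricetus) (4 taxa).
The MRCA of Cricetus and Prionailurus is the root, subtending the entire tree (14 taxa).
The first is nested inside the second, so Cricetus shares a more recent common ancestor with Culex.

Culex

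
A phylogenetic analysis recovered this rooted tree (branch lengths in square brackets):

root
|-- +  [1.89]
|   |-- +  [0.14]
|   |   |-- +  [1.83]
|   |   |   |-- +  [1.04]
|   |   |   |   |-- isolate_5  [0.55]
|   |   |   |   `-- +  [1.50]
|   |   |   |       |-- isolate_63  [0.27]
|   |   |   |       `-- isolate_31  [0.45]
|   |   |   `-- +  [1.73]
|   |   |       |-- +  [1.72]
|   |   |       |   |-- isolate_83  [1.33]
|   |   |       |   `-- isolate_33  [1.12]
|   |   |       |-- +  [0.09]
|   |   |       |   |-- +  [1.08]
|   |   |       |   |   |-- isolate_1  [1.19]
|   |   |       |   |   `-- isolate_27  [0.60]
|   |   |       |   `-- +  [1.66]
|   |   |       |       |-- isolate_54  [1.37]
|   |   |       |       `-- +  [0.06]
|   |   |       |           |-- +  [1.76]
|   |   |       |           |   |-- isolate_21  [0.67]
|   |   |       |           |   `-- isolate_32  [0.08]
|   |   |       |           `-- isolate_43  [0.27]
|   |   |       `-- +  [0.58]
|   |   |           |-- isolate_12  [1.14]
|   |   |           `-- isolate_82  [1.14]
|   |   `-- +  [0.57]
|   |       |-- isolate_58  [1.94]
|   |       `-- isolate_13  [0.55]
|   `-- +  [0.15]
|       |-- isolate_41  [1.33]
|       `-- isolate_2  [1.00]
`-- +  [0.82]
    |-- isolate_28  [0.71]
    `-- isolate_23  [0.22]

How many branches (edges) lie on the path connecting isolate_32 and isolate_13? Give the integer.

9

The MRCA of isolate_32 and isolate_13 is the node subtending (((isolate_5,(isolate_63,isolate_31)),((isolate_83,isolate_33),((isolate_1,isolate_27),(isolate_54,((isolate_21,isolate_32),isolate_43))),(isolate_12,isolate_82))),(isolate_58,isolate_13)).
From isolate_32 up to that node: 7 branches. From isolate_13 up to the same node: 2 branches. Total: 7 + 2 = 9.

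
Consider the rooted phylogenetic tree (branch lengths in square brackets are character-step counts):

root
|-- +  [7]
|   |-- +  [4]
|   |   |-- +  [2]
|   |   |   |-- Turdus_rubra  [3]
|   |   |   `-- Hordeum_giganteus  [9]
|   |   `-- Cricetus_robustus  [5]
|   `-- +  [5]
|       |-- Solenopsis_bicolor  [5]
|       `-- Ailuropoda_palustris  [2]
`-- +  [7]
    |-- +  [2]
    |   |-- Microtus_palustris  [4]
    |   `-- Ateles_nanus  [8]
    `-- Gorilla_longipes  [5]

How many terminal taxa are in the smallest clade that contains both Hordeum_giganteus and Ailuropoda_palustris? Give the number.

5

The MRCA of Hordeum_giganteus and Ailuropoda_palustris is the node subtending (((Turdus_rubra,Hordeum_giganteus),Cricetus_robustus),(Solenopsis_bicolor,Ailuropoda_palustris)).
That clade contains 5 terminal taxa: Ailuropoda_palustris, Cricetus_robustus, Hordeum_giganteus, Solenopsis_bicolor, Turdus_rubra.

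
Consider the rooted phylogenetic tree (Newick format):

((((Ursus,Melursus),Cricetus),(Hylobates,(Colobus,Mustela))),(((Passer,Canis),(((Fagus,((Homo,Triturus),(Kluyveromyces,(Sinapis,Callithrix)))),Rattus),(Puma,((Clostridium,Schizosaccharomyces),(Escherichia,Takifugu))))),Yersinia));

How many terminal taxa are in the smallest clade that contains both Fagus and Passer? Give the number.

14

The MRCA of Fagus and Passer is the node subtending ((Passer,Canis),(((Fagus,((Homo,Triturus),(Kluyveromyces,(Sinapis,Callithrix)))),Rattus),(Puma,((Clostridium,Schizosaccharomyces),(Escherichia,Takifugu))))).
That clade contains 14 terminal taxa: Callithrix, Canis, Clostridium, Escherichia, Fagus, Homo, Kluyveromyces, Passer, Puma, Rattus, Schizosaccharomyces, Sinapis, Takifugu, Triturus.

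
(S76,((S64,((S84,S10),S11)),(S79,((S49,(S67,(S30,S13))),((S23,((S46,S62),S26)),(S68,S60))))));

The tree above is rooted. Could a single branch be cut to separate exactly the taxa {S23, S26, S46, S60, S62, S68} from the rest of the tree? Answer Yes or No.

Yes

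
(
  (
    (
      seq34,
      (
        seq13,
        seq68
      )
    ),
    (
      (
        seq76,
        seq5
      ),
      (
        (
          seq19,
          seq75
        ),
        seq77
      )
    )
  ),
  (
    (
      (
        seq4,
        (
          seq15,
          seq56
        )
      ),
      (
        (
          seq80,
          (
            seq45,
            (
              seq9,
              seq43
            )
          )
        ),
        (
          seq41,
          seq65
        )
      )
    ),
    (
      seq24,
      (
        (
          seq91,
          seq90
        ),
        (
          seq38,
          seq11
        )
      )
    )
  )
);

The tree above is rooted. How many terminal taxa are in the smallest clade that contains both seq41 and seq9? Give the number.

6

The MRCA of seq41 and seq9 is the node subtending ((seq80,(seq45,(seq9,seq43))),(seq41,seq65)).
That clade contains 6 terminal taxa: seq41, seq43, seq45, seq65, seq80, seq9.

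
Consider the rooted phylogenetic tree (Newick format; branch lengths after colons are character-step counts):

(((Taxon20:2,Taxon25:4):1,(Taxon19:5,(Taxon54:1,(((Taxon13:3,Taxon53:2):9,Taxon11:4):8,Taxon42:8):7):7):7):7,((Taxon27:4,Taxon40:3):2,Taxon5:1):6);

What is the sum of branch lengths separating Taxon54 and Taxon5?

29

The path runs Taxon54 → … → MRCA → … → Taxon5; the MRCA is the root of the tree.
Branch lengths along that path: 1 + 7 + 7 + 7 + 6 + 1 = 29.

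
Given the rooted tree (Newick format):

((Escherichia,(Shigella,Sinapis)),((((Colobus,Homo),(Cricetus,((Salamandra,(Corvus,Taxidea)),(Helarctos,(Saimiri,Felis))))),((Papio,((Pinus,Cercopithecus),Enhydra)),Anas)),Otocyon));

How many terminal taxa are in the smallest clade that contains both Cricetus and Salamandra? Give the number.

7

The MRCA of Cricetus and Salamandra is the node subtending (Cricetus,((Salamandra,(Corvus,Taxidea)),(Helarctos,(Saimiri,Felis)))).
That clade contains 7 terminal taxa: Corvus, Cricetus, Felis, Helarctos, Saimiri, Salamandra, Taxidea.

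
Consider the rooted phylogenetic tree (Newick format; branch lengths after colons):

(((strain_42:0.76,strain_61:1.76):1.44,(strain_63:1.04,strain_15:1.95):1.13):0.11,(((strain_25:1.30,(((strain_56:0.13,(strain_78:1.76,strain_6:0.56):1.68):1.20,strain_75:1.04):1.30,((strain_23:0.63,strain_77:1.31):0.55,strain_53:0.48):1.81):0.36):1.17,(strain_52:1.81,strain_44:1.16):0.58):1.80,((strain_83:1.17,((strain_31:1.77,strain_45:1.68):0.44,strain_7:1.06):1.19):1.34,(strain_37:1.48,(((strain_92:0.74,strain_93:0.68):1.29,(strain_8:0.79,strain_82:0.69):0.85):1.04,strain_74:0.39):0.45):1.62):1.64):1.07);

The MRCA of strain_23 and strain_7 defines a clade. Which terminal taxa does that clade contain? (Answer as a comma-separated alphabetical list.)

Tracing strain_23: it sits inside (strain_23,strain_77).
Tracing strain_7: it sits inside ((strain_31,strain_45),strain_7).
The smallest clade enclosing both is (((strain_25,(((strain_56,(strain_78,strain_6)),strain_75),((strain_23,strain_77),strain_53))),(strain_52,strain_44)),((strain_83,((strain_31,strain_45),strain_7)),(strain_37,(((strain_92,strain_93),(strain_8,strain_82)),strain_74)))); the answer is its 20 terminal taxa in alphabetical order.

strain_23, strain_25, strain_31, strain_37, strain_44, strain_45, strain_52, strain_53, strain_56, strain_6, strain_7, strain_74, strain_75, strain_77, strain_78, strain_8, strain_82, strain_83, strain_92, strain_93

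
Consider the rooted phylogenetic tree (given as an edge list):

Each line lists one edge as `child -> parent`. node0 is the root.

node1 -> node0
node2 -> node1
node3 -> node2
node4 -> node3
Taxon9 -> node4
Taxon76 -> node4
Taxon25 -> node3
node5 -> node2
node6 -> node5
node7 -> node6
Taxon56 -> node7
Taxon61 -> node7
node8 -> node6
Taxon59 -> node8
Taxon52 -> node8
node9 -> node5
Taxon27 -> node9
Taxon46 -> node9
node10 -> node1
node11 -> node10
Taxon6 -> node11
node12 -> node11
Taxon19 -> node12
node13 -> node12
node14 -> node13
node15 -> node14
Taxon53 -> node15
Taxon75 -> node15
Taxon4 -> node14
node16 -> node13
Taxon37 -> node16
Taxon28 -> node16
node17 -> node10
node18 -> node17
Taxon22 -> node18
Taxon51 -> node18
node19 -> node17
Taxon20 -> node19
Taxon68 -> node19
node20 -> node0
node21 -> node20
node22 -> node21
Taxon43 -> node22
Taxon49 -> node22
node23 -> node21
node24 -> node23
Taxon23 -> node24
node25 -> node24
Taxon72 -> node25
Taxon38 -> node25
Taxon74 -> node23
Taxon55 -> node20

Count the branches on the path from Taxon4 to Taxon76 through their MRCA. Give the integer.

The MRCA of Taxon4 and Taxon76 is the node subtending ((((Taxon9,Taxon76),Taxon25),(((Taxon56,Taxon61),(Taxon59,Taxon52)),(Taxon27,Taxon46))),((Taxon6,(Taxon19,(((Taxon53,Taxon75),Taxon4),(Taxon37,Taxon28)))),((Taxon22,Taxon51),(Taxon20,Taxon68)))).
From Taxon4 up to that node: 6 branches. From Taxon76 up to the same node: 4 branches. Total: 6 + 4 = 10.

10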